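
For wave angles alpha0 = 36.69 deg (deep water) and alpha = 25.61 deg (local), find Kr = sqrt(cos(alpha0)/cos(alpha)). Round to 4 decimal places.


Kr = sqrt(cos(alpha0) / cos(alpha))
cos(36.69) = 0.801880
cos(25.61) = 0.901757
Kr = sqrt(0.801880 / 0.901757)
Kr = sqrt(0.889242)
Kr = 0.9430

0.9430


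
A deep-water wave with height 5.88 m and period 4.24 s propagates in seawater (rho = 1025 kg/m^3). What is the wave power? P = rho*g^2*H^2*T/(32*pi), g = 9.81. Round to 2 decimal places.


P = rho * g^2 * H^2 * T / (32 * pi)
P = 1025 * 9.81^2 * 5.88^2 * 4.24 / (32 * pi)
P = 1025 * 96.2361 * 34.5744 * 4.24 / 100.53096
P = 143840.95 W/m

143840.95


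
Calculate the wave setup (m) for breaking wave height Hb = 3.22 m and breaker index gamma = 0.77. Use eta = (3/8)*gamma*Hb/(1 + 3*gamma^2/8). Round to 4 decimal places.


eta = (3/8) * gamma * Hb / (1 + 3*gamma^2/8)
Numerator = (3/8) * 0.77 * 3.22 = 0.929775
Denominator = 1 + 3*0.77^2/8 = 1 + 0.222338 = 1.222338
eta = 0.929775 / 1.222338
eta = 0.7607 m

0.7607


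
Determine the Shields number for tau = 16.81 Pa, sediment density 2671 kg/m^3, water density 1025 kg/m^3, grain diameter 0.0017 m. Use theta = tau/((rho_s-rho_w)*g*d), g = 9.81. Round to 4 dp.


theta = tau / ((rho_s - rho_w) * g * d)
rho_s - rho_w = 2671 - 1025 = 1646
Denominator = 1646 * 9.81 * 0.0017 = 27.450342
theta = 16.81 / 27.450342
theta = 0.6124

0.6124


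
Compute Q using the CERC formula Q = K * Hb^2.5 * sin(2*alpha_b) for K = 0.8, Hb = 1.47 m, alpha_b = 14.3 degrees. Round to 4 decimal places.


Q = K * Hb^2.5 * sin(2 * alpha_b)
Hb^2.5 = 1.47^2.5 = 2.619952
sin(2 * 14.3) = sin(28.6) = 0.478692
Q = 0.8 * 2.619952 * 0.478692
Q = 1.0033 m^3/s

1.0033


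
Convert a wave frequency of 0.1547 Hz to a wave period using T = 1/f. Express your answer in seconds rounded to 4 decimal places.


T = 1 / f
T = 1 / 0.1547
T = 6.4641 s

6.4641


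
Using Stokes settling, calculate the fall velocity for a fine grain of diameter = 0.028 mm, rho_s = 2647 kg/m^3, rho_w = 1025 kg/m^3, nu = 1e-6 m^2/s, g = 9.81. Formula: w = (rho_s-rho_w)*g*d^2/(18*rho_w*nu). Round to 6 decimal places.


w = (rho_s - rho_w) * g * d^2 / (18 * rho_w * nu)
d = 0.028 mm = 0.000028 m
rho_s - rho_w = 2647 - 1025 = 1622
Numerator = 1622 * 9.81 * (0.000028)^2 = 0.000012474867
Denominator = 18 * 1025 * 1e-6 = 0.018450
w = 0.000676 m/s

0.000676


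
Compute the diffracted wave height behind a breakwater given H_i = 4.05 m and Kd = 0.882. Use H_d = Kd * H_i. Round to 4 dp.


H_d = Kd * H_i
H_d = 0.882 * 4.05
H_d = 3.5721 m

3.5721


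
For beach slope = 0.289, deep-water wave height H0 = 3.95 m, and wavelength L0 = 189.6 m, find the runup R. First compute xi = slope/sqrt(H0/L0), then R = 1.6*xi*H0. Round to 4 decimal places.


xi = slope / sqrt(H0/L0)
H0/L0 = 3.95/189.6 = 0.020833
sqrt(0.020833) = 0.144338
xi = 0.289 / 0.144338 = 2.002251
R = 1.6 * xi * H0 = 1.6 * 2.002251 * 3.95
R = 12.6542 m

12.6542


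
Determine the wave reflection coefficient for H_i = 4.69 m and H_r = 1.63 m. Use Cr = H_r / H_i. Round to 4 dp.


Cr = H_r / H_i
Cr = 1.63 / 4.69
Cr = 0.3475

0.3475


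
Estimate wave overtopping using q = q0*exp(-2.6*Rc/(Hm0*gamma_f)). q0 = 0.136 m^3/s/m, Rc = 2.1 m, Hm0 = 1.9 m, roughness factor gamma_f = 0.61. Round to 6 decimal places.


q = q0 * exp(-2.6 * Rc / (Hm0 * gamma_f))
Exponent = -2.6 * 2.1 / (1.9 * 0.61)
= -2.6 * 2.1 / 1.1590
= -4.710958
exp(-4.710958) = 0.008996
q = 0.136 * 0.008996
q = 0.001223 m^3/s/m

0.001223


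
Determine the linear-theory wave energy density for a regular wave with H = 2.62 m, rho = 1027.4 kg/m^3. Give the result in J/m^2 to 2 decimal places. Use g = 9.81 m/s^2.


E = (1/8) * rho * g * H^2
E = (1/8) * 1027.4 * 9.81 * 2.62^2
E = 0.125 * 1027.4 * 9.81 * 6.8644
E = 8648.11 J/m^2

8648.11


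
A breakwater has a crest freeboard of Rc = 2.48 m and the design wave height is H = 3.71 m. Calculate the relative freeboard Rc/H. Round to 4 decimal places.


Relative freeboard = Rc / H
= 2.48 / 3.71
= 0.6685

0.6685


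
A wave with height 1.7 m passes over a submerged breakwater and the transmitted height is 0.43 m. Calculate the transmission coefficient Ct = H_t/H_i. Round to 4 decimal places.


Ct = H_t / H_i
Ct = 0.43 / 1.7
Ct = 0.2529

0.2529


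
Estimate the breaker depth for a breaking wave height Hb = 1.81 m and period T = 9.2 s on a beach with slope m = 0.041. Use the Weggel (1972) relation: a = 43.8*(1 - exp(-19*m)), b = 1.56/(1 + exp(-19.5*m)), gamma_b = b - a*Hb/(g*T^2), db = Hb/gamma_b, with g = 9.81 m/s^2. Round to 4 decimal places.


a = 43.8 * (1 - exp(-19 * m))
exp(-19 * 0.041) = exp(-0.7790) = 0.458865
a = 43.8 * (1 - 0.458865) = 23.701728
b = 1.56 / (1 + exp(-19.5 * m))
exp(-19.5 * 0.041) = exp(-0.7995) = 0.449554
b = 1.56 / (1 + 0.449554) = 1.076193
Hb / (g * T^2) = 1.81 / (9.81 * 9.2^2) = 1.81 / 830.3184 = 0.00217989
gamma_b = b - a * Hb/(g*T^2) = 1.076193 - 23.701728 * 0.00217989 = 1.024526
db = Hb / gamma_b = 1.81 / 1.024526
db = 1.7667 m

1.7667


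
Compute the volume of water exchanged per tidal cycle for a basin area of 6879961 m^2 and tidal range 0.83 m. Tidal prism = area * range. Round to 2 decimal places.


Tidal prism = Area * Tidal range
P = 6879961 * 0.83
P = 5710367.63 m^3

5710367.63


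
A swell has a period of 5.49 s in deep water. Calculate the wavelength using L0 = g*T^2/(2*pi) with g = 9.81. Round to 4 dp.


L0 = g * T^2 / (2 * pi)
L0 = 9.81 * 5.49^2 / (2 * pi)
L0 = 9.81 * 30.1401 / 6.28319
L0 = 295.6744 / 6.28319
L0 = 47.0580 m

47.0580


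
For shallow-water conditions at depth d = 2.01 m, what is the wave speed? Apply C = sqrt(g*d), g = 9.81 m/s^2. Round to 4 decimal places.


Using the shallow-water approximation:
C = sqrt(g * d) = sqrt(9.81 * 2.01)
C = sqrt(19.7181)
C = 4.4405 m/s

4.4405


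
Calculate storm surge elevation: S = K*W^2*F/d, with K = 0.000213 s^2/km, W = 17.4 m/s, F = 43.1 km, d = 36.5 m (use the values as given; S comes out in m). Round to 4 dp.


S = K * W^2 * F / d
W^2 = 17.4^2 = 302.76
S = 0.000213 * 302.76 * 43.1 / 36.5
Numerator = 0.000213 * 302.76 * 43.1 = 2.779428
S = 2.779428 / 36.5 = 0.0761 m

0.0761


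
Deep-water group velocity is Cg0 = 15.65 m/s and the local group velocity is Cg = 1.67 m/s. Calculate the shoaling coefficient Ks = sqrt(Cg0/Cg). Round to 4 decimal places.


Ks = sqrt(Cg0 / Cg)
Ks = sqrt(15.65 / 1.67)
Ks = sqrt(9.3713)
Ks = 3.0613

3.0613


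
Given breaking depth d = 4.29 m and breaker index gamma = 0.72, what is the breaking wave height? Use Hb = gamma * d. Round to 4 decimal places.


Hb = gamma * d
Hb = 0.72 * 4.29
Hb = 3.0888 m

3.0888


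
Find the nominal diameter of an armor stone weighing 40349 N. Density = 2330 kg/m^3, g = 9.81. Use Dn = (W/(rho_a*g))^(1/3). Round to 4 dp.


V = W / (rho_a * g)
V = 40349 / (2330 * 9.81)
V = 40349 / 22857.30
V = 1.765257 m^3
Dn = V^(1/3) = 1.765257^(1/3)
Dn = 1.2086 m

1.2086


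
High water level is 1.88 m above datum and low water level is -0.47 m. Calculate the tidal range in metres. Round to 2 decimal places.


Tidal range = High water - Low water
Tidal range = 1.88 - (-0.47)
Tidal range = 2.35 m

2.35


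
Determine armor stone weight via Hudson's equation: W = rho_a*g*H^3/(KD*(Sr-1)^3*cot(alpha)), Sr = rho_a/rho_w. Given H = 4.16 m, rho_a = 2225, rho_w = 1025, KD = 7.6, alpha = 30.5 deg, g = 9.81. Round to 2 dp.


Sr = rho_a / rho_w = 2225 / 1025 = 2.170732
(Sr - 1) = 1.170732
(Sr - 1)^3 = 1.604620
cot(30.5) = 1 / tan(30.5) = 1 / 0.589045 = 1.697663
Numerator = 2225 * 9.81 * 4.16^3 = 1571372.0156
Denominator = 7.6 * 1.604620 * 1.697663 = 20.703189
W = 1571372.0156 / 20.703189
W = 75900.00 N

75900.00


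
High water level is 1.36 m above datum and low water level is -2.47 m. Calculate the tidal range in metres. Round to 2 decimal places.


Tidal range = High water - Low water
Tidal range = 1.36 - (-2.47)
Tidal range = 3.83 m

3.83


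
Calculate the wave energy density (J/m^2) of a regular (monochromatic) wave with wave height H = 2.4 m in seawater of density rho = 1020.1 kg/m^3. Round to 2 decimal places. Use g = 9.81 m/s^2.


E = (1/8) * rho * g * H^2
E = (1/8) * 1020.1 * 9.81 * 2.4^2
E = 0.125 * 1020.1 * 9.81 * 5.7600
E = 7205.17 J/m^2

7205.17


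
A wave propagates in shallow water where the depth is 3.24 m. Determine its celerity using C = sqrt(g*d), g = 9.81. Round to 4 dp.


Using the shallow-water approximation:
C = sqrt(g * d) = sqrt(9.81 * 3.24)
C = sqrt(31.7844)
C = 5.6378 m/s

5.6378


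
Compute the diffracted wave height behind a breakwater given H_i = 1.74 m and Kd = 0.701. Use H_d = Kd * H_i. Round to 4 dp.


H_d = Kd * H_i
H_d = 0.701 * 1.74
H_d = 1.2197 m

1.2197


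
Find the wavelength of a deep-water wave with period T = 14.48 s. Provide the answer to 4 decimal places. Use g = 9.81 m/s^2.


L0 = g * T^2 / (2 * pi)
L0 = 9.81 * 14.48^2 / (2 * pi)
L0 = 9.81 * 209.6704 / 6.28319
L0 = 2056.8666 / 6.28319
L0 = 327.3605 m

327.3605


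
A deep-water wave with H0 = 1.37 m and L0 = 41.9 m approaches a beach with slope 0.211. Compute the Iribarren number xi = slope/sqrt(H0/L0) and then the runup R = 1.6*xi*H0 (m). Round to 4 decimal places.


xi = slope / sqrt(H0/L0)
H0/L0 = 1.37/41.9 = 0.032697
sqrt(0.032697) = 0.180823
xi = 0.211 / 0.180823 = 1.166888
R = 1.6 * xi * H0 = 1.6 * 1.166888 * 1.37
R = 2.5578 m

2.5578


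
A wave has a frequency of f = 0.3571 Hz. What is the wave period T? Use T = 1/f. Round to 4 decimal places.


T = 1 / f
T = 1 / 0.3571
T = 2.8003 s

2.8003


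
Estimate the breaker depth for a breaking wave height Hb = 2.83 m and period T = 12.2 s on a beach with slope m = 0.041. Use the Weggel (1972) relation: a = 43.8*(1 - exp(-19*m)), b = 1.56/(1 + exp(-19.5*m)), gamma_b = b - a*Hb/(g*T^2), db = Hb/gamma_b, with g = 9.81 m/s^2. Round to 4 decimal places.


a = 43.8 * (1 - exp(-19 * m))
exp(-19 * 0.041) = exp(-0.7790) = 0.458865
a = 43.8 * (1 - 0.458865) = 23.701728
b = 1.56 / (1 + exp(-19.5 * m))
exp(-19.5 * 0.041) = exp(-0.7995) = 0.449554
b = 1.56 / (1 + 0.449554) = 1.076193
Hb / (g * T^2) = 2.83 / (9.81 * 12.2^2) = 2.83 / 1460.1204 = 0.00193820
gamma_b = b - a * Hb/(g*T^2) = 1.076193 - 23.701728 * 0.00193820 = 1.030255
db = Hb / gamma_b = 2.83 / 1.030255
db = 2.7469 m

2.7469


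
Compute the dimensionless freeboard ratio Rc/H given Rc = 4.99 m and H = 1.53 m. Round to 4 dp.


Relative freeboard = Rc / H
= 4.99 / 1.53
= 3.2614

3.2614


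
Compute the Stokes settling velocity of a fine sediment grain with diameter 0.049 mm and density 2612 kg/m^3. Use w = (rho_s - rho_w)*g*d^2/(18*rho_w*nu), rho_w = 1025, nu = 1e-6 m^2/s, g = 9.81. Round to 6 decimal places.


w = (rho_s - rho_w) * g * d^2 / (18 * rho_w * nu)
d = 0.049 mm = 0.000049 m
rho_s - rho_w = 2612 - 1025 = 1587
Numerator = 1587 * 9.81 * (0.000049)^2 = 0.000037379896
Denominator = 18 * 1025 * 1e-6 = 0.018450
w = 0.002026 m/s

0.002026


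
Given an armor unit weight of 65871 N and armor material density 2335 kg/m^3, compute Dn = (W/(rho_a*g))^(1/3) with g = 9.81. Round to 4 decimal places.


V = W / (rho_a * g)
V = 65871 / (2335 * 9.81)
V = 65871 / 22906.35
V = 2.875665 m^3
Dn = V^(1/3) = 2.875665^(1/3)
Dn = 1.4220 m

1.4220


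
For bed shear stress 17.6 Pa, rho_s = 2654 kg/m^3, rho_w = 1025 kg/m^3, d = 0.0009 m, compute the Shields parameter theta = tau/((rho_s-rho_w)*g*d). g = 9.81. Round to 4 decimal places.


theta = tau / ((rho_s - rho_w) * g * d)
rho_s - rho_w = 2654 - 1025 = 1629
Denominator = 1629 * 9.81 * 0.0009 = 14.382441
theta = 17.6 / 14.382441
theta = 1.2237

1.2237


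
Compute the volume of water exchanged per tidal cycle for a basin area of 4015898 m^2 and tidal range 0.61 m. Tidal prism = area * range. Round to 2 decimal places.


Tidal prism = Area * Tidal range
P = 4015898 * 0.61
P = 2449697.78 m^3

2449697.78


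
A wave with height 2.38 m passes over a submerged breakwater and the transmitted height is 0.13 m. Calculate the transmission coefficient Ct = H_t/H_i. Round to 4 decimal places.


Ct = H_t / H_i
Ct = 0.13 / 2.38
Ct = 0.0546

0.0546


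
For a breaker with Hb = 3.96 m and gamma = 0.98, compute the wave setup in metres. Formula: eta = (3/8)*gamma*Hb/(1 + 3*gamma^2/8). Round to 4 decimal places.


eta = (3/8) * gamma * Hb / (1 + 3*gamma^2/8)
Numerator = (3/8) * 0.98 * 3.96 = 1.455300
Denominator = 1 + 3*0.98^2/8 = 1 + 0.360150 = 1.360150
eta = 1.455300 / 1.360150
eta = 1.0700 m

1.0700


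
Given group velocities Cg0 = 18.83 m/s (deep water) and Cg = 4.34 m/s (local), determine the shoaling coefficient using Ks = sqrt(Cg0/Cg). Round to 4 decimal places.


Ks = sqrt(Cg0 / Cg)
Ks = sqrt(18.83 / 4.34)
Ks = sqrt(4.3387)
Ks = 2.0830

2.0830


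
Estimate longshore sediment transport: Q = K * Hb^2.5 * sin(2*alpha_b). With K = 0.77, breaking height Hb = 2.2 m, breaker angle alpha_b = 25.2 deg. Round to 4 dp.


Q = K * Hb^2.5 * sin(2 * alpha_b)
Hb^2.5 = 2.2^2.5 = 7.178880
sin(2 * 25.2) = sin(50.4) = 0.770513
Q = 0.77 * 7.178880 * 0.770513
Q = 4.2592 m^3/s

4.2592


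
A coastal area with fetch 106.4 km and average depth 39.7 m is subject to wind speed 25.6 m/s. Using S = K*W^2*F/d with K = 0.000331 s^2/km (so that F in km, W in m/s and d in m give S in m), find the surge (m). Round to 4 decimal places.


S = K * W^2 * F / d
W^2 = 25.6^2 = 655.36
S = 0.000331 * 655.36 * 106.4 / 39.7
Numerator = 0.000331 * 655.36 * 106.4 = 23.080731
S = 23.080731 / 39.7 = 0.5814 m

0.5814


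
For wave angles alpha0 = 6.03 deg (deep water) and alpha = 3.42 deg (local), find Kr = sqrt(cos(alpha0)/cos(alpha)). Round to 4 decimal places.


Kr = sqrt(cos(alpha0) / cos(alpha))
cos(6.03) = 0.994467
cos(3.42) = 0.998219
Kr = sqrt(0.994467 / 0.998219)
Kr = sqrt(0.996241)
Kr = 0.9981

0.9981


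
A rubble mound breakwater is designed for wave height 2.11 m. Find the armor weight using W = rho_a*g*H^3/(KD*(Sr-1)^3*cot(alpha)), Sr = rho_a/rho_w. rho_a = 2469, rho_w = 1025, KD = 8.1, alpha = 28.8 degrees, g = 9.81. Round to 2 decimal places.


Sr = rho_a / rho_w = 2469 / 1025 = 2.408780
(Sr - 1) = 1.408780
(Sr - 1)^3 = 2.795954
cot(28.8) = 1 / tan(28.8) = 1 / 0.549755 = 1.818993
Numerator = 2469 * 9.81 * 2.11^3 = 227529.3694
Denominator = 8.1 * 2.795954 * 1.818993 = 41.195150
W = 227529.3694 / 41.195150
W = 5523.21 N

5523.21


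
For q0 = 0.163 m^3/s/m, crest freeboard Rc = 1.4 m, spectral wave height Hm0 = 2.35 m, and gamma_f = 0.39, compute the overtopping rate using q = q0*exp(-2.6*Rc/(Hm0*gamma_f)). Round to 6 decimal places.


q = q0 * exp(-2.6 * Rc / (Hm0 * gamma_f))
Exponent = -2.6 * 1.4 / (2.35 * 0.39)
= -2.6 * 1.4 / 0.9165
= -3.971631
exp(-3.971631) = 0.018843
q = 0.163 * 0.018843
q = 0.003071 m^3/s/m

0.003071


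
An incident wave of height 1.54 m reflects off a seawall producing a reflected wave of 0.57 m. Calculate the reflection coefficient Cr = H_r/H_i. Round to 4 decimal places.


Cr = H_r / H_i
Cr = 0.57 / 1.54
Cr = 0.3701

0.3701


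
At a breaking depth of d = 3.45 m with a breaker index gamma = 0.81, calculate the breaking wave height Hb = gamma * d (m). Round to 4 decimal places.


Hb = gamma * d
Hb = 0.81 * 3.45
Hb = 2.7945 m

2.7945


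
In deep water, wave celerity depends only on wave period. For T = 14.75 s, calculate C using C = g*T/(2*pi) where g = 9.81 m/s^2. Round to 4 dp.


We use the deep-water celerity formula:
C = g * T / (2 * pi)
C = 9.81 * 14.75 / (2 * 3.14159...)
C = 144.697500 / 6.283185
C = 23.0293 m/s

23.0293


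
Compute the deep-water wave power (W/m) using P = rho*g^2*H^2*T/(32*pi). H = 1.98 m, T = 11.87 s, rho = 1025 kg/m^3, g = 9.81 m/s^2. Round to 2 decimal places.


P = rho * g^2 * H^2 * T / (32 * pi)
P = 1025 * 9.81^2 * 1.98^2 * 11.87 / (32 * pi)
P = 1025 * 96.2361 * 3.9204 * 11.87 / 100.53096
P = 45660.76 W/m

45660.76


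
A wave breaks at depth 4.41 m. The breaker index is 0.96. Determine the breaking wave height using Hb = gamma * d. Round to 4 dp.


Hb = gamma * d
Hb = 0.96 * 4.41
Hb = 4.2336 m

4.2336


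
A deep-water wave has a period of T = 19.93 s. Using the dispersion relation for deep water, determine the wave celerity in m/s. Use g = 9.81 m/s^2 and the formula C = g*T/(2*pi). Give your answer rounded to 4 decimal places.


We use the deep-water celerity formula:
C = g * T / (2 * pi)
C = 9.81 * 19.93 / (2 * 3.14159...)
C = 195.513300 / 6.283185
C = 31.1169 m/s

31.1169


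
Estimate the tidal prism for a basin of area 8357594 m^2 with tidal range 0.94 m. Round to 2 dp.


Tidal prism = Area * Tidal range
P = 8357594 * 0.94
P = 7856138.36 m^3

7856138.36


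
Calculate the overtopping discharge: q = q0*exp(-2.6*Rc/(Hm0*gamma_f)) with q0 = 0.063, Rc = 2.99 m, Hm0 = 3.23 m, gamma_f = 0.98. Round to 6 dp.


q = q0 * exp(-2.6 * Rc / (Hm0 * gamma_f))
Exponent = -2.6 * 2.99 / (3.23 * 0.98)
= -2.6 * 2.99 / 3.1654
= -2.455930
exp(-2.455930) = 0.085783
q = 0.063 * 0.085783
q = 0.005404 m^3/s/m

0.005404


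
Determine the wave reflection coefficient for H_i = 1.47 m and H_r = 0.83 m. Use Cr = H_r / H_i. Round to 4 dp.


Cr = H_r / H_i
Cr = 0.83 / 1.47
Cr = 0.5646

0.5646


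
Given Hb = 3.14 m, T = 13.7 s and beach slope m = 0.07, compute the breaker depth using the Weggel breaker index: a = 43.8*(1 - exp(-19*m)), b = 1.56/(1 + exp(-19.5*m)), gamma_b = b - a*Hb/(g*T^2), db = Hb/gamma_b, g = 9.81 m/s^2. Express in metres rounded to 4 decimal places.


a = 43.8 * (1 - exp(-19 * m))
exp(-19 * 0.07) = exp(-1.3300) = 0.264477
a = 43.8 * (1 - 0.264477) = 32.215896
b = 1.56 / (1 + exp(-19.5 * m))
exp(-19.5 * 0.07) = exp(-1.3650) = 0.255381
b = 1.56 / (1 + 0.255381) = 1.242651
Hb / (g * T^2) = 3.14 / (9.81 * 13.7^2) = 3.14 / 1841.2389 = 0.00170537
gamma_b = b - a * Hb/(g*T^2) = 1.242651 - 32.215896 * 0.00170537 = 1.187711
db = Hb / gamma_b = 3.14 / 1.187711
db = 2.6437 m

2.6437


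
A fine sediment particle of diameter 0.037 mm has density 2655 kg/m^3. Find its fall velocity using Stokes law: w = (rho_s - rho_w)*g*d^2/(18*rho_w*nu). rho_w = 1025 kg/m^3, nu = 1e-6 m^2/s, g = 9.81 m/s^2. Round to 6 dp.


w = (rho_s - rho_w) * g * d^2 / (18 * rho_w * nu)
d = 0.037 mm = 0.000037 m
rho_s - rho_w = 2655 - 1025 = 1630
Numerator = 1630 * 9.81 * (0.000037)^2 = 0.000021890721
Denominator = 18 * 1025 * 1e-6 = 0.018450
w = 0.001186 m/s

0.001186


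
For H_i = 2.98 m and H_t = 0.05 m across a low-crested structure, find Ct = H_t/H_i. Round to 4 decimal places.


Ct = H_t / H_i
Ct = 0.05 / 2.98
Ct = 0.0168

0.0168


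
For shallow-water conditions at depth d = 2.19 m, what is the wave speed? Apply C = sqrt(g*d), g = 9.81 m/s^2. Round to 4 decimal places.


Using the shallow-water approximation:
C = sqrt(g * d) = sqrt(9.81 * 2.19)
C = sqrt(21.4839)
C = 4.6351 m/s

4.6351


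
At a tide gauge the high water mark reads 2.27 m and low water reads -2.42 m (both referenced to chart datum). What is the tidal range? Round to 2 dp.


Tidal range = High water - Low water
Tidal range = 2.27 - (-2.42)
Tidal range = 4.69 m

4.69


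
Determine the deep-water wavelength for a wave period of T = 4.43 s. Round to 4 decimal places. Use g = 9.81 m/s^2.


L0 = g * T^2 / (2 * pi)
L0 = 9.81 * 4.43^2 / (2 * pi)
L0 = 9.81 * 19.6249 / 6.28319
L0 = 192.5203 / 6.28319
L0 = 30.6406 m

30.6406


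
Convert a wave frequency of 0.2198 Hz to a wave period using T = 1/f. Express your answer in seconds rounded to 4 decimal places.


T = 1 / f
T = 1 / 0.2198
T = 4.5496 s

4.5496


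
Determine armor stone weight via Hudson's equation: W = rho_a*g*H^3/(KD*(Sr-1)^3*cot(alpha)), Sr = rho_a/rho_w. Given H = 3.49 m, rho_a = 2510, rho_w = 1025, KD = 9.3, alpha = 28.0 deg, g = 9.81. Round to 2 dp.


Sr = rho_a / rho_w = 2510 / 1025 = 2.448780
(Sr - 1) = 1.448780
(Sr - 1)^3 = 3.040939
cot(28.0) = 1 / tan(28.0) = 1 / 0.531709 = 1.880726
Numerator = 2510 * 9.81 * 3.49^3 = 1046692.2529
Denominator = 9.3 * 3.040939 * 1.880726 = 53.188329
W = 1046692.2529 / 53.188329
W = 19678.98 N

19678.98


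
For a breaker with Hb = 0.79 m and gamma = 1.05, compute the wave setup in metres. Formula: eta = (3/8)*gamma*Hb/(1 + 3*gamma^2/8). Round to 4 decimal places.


eta = (3/8) * gamma * Hb / (1 + 3*gamma^2/8)
Numerator = (3/8) * 1.05 * 0.79 = 0.311063
Denominator = 1 + 3*1.05^2/8 = 1 + 0.413438 = 1.413438
eta = 0.311063 / 1.413438
eta = 0.2201 m

0.2201


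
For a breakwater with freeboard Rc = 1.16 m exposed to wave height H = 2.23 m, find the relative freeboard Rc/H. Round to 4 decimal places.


Relative freeboard = Rc / H
= 1.16 / 2.23
= 0.5202

0.5202


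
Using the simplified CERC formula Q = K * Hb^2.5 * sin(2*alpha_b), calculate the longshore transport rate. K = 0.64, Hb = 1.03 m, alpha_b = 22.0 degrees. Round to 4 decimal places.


Q = K * Hb^2.5 * sin(2 * alpha_b)
Hb^2.5 = 1.03^2.5 = 1.076696
sin(2 * 22.0) = sin(44.0) = 0.694658
Q = 0.64 * 1.076696 * 0.694658
Q = 0.4787 m^3/s

0.4787


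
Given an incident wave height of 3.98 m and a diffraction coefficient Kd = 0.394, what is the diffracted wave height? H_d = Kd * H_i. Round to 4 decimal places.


H_d = Kd * H_i
H_d = 0.394 * 3.98
H_d = 1.5681 m

1.5681


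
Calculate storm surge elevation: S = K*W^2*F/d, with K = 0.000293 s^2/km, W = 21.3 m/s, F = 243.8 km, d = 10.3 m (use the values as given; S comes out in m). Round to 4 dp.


S = K * W^2 * F / d
W^2 = 21.3^2 = 453.69
S = 0.000293 * 453.69 * 243.8 / 10.3
Numerator = 0.000293 * 453.69 * 243.8 = 32.408619
S = 32.408619 / 10.3 = 3.1465 m

3.1465


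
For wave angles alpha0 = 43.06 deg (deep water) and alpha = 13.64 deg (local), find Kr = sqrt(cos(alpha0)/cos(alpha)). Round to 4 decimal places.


Kr = sqrt(cos(alpha0) / cos(alpha))
cos(43.06) = 0.730639
cos(13.64) = 0.971797
Kr = sqrt(0.730639 / 0.971797)
Kr = sqrt(0.751844)
Kr = 0.8671

0.8671


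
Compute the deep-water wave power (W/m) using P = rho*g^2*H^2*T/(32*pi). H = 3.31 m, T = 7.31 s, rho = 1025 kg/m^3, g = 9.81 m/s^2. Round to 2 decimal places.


P = rho * g^2 * H^2 * T / (32 * pi)
P = 1025 * 9.81^2 * 3.31^2 * 7.31 / (32 * pi)
P = 1025 * 96.2361 * 10.9561 * 7.31 / 100.53096
P = 78584.23 W/m

78584.23


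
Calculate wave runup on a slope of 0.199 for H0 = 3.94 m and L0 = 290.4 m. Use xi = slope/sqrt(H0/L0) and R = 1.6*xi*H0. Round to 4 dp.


xi = slope / sqrt(H0/L0)
H0/L0 = 3.94/290.4 = 0.013567
sqrt(0.013567) = 0.116480
xi = 0.199 / 0.116480 = 1.708454
R = 1.6 * xi * H0 = 1.6 * 1.708454 * 3.94
R = 10.7701 m

10.7701


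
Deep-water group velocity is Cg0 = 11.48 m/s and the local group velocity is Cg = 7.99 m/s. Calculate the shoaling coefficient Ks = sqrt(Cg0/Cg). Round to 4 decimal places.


Ks = sqrt(Cg0 / Cg)
Ks = sqrt(11.48 / 7.99)
Ks = sqrt(1.4368)
Ks = 1.1987

1.1987


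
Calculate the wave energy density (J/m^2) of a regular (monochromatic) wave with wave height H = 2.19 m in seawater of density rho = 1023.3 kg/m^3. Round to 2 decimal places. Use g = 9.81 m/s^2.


E = (1/8) * rho * g * H^2
E = (1/8) * 1023.3 * 9.81 * 2.19^2
E = 0.125 * 1023.3 * 9.81 * 4.7961
E = 6018.25 J/m^2

6018.25


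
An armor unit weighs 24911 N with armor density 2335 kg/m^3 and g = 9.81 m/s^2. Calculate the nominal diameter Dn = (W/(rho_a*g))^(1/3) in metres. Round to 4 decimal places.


V = W / (rho_a * g)
V = 24911 / (2335 * 9.81)
V = 24911 / 22906.35
V = 1.087515 m^3
Dn = V^(1/3) = 1.087515^(1/3)
Dn = 1.0284 m

1.0284


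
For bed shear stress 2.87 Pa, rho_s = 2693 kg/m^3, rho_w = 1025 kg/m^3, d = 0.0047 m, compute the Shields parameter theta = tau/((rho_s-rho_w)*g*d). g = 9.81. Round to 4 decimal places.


theta = tau / ((rho_s - rho_w) * g * d)
rho_s - rho_w = 2693 - 1025 = 1668
Denominator = 1668 * 9.81 * 0.0047 = 76.906476
theta = 2.87 / 76.906476
theta = 0.0373

0.0373


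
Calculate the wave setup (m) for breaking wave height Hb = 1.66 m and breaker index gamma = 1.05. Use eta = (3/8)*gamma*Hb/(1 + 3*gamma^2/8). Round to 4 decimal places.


eta = (3/8) * gamma * Hb / (1 + 3*gamma^2/8)
Numerator = (3/8) * 1.05 * 1.66 = 0.653625
Denominator = 1 + 3*1.05^2/8 = 1 + 0.413438 = 1.413438
eta = 0.653625 / 1.413438
eta = 0.4624 m

0.4624


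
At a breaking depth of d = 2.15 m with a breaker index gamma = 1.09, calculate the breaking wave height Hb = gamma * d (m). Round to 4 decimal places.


Hb = gamma * d
Hb = 1.09 * 2.15
Hb = 2.3435 m

2.3435


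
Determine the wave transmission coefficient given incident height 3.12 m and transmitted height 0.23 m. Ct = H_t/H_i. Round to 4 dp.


Ct = H_t / H_i
Ct = 0.23 / 3.12
Ct = 0.0737

0.0737


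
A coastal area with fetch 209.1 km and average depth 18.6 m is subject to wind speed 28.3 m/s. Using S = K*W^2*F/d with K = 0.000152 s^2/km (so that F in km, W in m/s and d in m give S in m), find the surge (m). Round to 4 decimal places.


S = K * W^2 * F / d
W^2 = 28.3^2 = 800.89
S = 0.000152 * 800.89 * 209.1 / 18.6
Numerator = 0.000152 * 800.89 * 209.1 = 25.454847
S = 25.454847 / 18.6 = 1.3685 m

1.3685


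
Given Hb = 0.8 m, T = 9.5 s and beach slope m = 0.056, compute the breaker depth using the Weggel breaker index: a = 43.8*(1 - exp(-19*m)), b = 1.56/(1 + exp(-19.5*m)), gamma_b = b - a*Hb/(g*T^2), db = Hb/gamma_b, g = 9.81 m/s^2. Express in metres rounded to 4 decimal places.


a = 43.8 * (1 - exp(-19 * m))
exp(-19 * 0.056) = exp(-1.0640) = 0.345073
a = 43.8 * (1 - 0.345073) = 28.685813
b = 1.56 / (1 + exp(-19.5 * m))
exp(-19.5 * 0.056) = exp(-1.0920) = 0.335545
b = 1.56 / (1 + 0.335545) = 1.168063
Hb / (g * T^2) = 0.8 / (9.81 * 9.5^2) = 0.8 / 885.3525 = 0.00090359
gamma_b = b - a * Hb/(g*T^2) = 1.168063 - 28.685813 * 0.00090359 = 1.142142
db = Hb / gamma_b = 0.8 / 1.142142
db = 0.7004 m

0.7004


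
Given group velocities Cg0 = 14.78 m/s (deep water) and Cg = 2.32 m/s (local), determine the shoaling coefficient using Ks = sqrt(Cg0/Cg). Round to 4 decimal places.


Ks = sqrt(Cg0 / Cg)
Ks = sqrt(14.78 / 2.32)
Ks = sqrt(6.3707)
Ks = 2.5240

2.5240


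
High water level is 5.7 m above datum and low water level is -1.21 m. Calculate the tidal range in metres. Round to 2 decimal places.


Tidal range = High water - Low water
Tidal range = 5.7 - (-1.21)
Tidal range = 6.91 m

6.91


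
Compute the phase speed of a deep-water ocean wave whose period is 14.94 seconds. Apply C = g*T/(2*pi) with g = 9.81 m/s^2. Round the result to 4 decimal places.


We use the deep-water celerity formula:
C = g * T / (2 * pi)
C = 9.81 * 14.94 / (2 * 3.14159...)
C = 146.561400 / 6.283185
C = 23.3260 m/s

23.3260


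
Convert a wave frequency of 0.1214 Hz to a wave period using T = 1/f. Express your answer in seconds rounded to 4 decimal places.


T = 1 / f
T = 1 / 0.1214
T = 8.2372 s

8.2372


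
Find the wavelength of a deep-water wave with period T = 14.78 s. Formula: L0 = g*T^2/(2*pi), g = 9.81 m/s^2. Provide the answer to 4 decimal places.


L0 = g * T^2 / (2 * pi)
L0 = 9.81 * 14.78^2 / (2 * pi)
L0 = 9.81 * 218.4484 / 6.28319
L0 = 2142.9788 / 6.28319
L0 = 341.0657 m

341.0657


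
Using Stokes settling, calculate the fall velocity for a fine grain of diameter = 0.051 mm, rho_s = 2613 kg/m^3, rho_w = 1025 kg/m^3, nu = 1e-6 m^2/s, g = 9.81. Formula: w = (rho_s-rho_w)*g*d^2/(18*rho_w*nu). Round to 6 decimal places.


w = (rho_s - rho_w) * g * d^2 / (18 * rho_w * nu)
d = 0.051 mm = 0.000051 m
rho_s - rho_w = 2613 - 1025 = 1588
Numerator = 1588 * 9.81 * (0.000051)^2 = 0.000040519106
Denominator = 18 * 1025 * 1e-6 = 0.018450
w = 0.002196 m/s

0.002196


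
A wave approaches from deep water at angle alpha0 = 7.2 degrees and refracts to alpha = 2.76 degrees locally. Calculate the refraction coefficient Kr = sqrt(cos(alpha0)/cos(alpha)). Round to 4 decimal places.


Kr = sqrt(cos(alpha0) / cos(alpha))
cos(7.2) = 0.992115
cos(2.76) = 0.998840
Kr = sqrt(0.992115 / 0.998840)
Kr = sqrt(0.993267)
Kr = 0.9966

0.9966


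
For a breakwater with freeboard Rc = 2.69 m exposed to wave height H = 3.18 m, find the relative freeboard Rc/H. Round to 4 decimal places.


Relative freeboard = Rc / H
= 2.69 / 3.18
= 0.8459

0.8459


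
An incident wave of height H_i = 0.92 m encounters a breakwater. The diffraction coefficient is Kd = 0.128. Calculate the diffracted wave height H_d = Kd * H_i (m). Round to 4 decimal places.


H_d = Kd * H_i
H_d = 0.128 * 0.92
H_d = 0.1178 m

0.1178


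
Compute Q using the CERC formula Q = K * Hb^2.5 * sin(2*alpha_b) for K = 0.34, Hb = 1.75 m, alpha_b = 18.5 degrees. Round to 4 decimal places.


Q = K * Hb^2.5 * sin(2 * alpha_b)
Hb^2.5 = 1.75^2.5 = 4.051307
sin(2 * 18.5) = sin(37.0) = 0.601815
Q = 0.34 * 4.051307 * 0.601815
Q = 0.8290 m^3/s

0.8290


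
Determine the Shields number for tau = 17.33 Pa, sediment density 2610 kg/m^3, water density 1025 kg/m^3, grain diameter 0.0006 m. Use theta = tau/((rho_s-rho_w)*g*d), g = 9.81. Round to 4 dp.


theta = tau / ((rho_s - rho_w) * g * d)
rho_s - rho_w = 2610 - 1025 = 1585
Denominator = 1585 * 9.81 * 0.0006 = 9.329310
theta = 17.33 / 9.329310
theta = 1.8576

1.8576


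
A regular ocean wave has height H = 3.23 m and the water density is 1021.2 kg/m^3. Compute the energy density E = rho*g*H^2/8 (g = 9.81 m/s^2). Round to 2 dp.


E = (1/8) * rho * g * H^2
E = (1/8) * 1021.2 * 9.81 * 3.23^2
E = 0.125 * 1021.2 * 9.81 * 10.4329
E = 13064.56 J/m^2

13064.56


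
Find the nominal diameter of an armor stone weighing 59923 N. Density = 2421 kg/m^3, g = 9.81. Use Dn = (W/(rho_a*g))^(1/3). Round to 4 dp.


V = W / (rho_a * g)
V = 59923 / (2421 * 9.81)
V = 59923 / 23750.01
V = 2.523073 m^3
Dn = V^(1/3) = 2.523073^(1/3)
Dn = 1.3614 m

1.3614


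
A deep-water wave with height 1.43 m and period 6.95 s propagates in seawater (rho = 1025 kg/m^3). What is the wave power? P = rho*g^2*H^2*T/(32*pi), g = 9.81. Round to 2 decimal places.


P = rho * g^2 * H^2 * T / (32 * pi)
P = 1025 * 9.81^2 * 1.43^2 * 6.95 / (32 * pi)
P = 1025 * 96.2361 * 2.0449 * 6.95 / 100.53096
P = 13945.01 W/m

13945.01


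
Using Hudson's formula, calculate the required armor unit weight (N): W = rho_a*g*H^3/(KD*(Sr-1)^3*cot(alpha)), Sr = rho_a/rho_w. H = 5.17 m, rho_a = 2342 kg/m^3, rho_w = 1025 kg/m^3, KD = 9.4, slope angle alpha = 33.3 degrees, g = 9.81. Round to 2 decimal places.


Sr = rho_a / rho_w = 2342 / 1025 = 2.284878
(Sr - 1) = 1.284878
(Sr - 1)^3 = 2.121220
cot(33.3) = 1 / tan(33.3) = 1 / 0.656877 = 1.522355
Numerator = 2342 * 9.81 * 5.17^3 = 3174881.5524
Denominator = 9.4 * 2.121220 * 1.522355 = 30.354940
W = 3174881.5524 / 30.354940
W = 104591.92 N

104591.92


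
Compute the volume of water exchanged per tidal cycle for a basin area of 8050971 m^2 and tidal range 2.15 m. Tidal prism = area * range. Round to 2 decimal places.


Tidal prism = Area * Tidal range
P = 8050971 * 2.15
P = 17309587.65 m^3

17309587.65


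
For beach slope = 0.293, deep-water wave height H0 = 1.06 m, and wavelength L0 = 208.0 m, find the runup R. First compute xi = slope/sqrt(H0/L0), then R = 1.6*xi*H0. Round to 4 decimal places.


xi = slope / sqrt(H0/L0)
H0/L0 = 1.06/208.0 = 0.005096
sqrt(0.005096) = 0.071387
xi = 0.293 / 0.071387 = 4.104369
R = 1.6 * xi * H0 = 1.6 * 4.104369 * 1.06
R = 6.9610 m

6.9610


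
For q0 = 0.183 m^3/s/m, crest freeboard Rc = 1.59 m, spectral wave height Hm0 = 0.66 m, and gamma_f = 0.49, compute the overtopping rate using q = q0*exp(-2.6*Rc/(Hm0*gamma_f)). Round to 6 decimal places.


q = q0 * exp(-2.6 * Rc / (Hm0 * gamma_f))
Exponent = -2.6 * 1.59 / (0.66 * 0.49)
= -2.6 * 1.59 / 0.3234
= -12.782931
exp(-12.782931) = 0.000003
q = 0.183 * 0.000003
q = 0.000001 m^3/s/m

0.000001


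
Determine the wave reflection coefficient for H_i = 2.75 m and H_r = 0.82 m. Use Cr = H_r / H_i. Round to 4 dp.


Cr = H_r / H_i
Cr = 0.82 / 2.75
Cr = 0.2982

0.2982


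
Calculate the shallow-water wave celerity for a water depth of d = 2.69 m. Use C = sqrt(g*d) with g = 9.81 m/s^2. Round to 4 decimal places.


Using the shallow-water approximation:
C = sqrt(g * d) = sqrt(9.81 * 2.69)
C = sqrt(26.3889)
C = 5.1370 m/s

5.1370


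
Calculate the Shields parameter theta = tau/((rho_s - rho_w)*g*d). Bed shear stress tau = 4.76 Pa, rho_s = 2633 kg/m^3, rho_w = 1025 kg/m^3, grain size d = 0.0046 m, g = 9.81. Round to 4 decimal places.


theta = tau / ((rho_s - rho_w) * g * d)
rho_s - rho_w = 2633 - 1025 = 1608
Denominator = 1608 * 9.81 * 0.0046 = 72.562608
theta = 4.76 / 72.562608
theta = 0.0656

0.0656


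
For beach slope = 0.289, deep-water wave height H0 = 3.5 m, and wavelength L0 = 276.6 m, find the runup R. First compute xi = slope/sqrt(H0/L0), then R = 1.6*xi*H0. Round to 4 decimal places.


xi = slope / sqrt(H0/L0)
H0/L0 = 3.5/276.6 = 0.012654
sqrt(0.012654) = 0.112488
xi = 0.289 / 0.112488 = 2.569153
R = 1.6 * xi * H0 = 1.6 * 2.569153 * 3.5
R = 14.3873 m

14.3873


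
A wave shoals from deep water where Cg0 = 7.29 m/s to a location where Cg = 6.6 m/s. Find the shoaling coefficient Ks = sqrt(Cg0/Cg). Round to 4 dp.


Ks = sqrt(Cg0 / Cg)
Ks = sqrt(7.29 / 6.6)
Ks = sqrt(1.1045)
Ks = 1.0510

1.0510


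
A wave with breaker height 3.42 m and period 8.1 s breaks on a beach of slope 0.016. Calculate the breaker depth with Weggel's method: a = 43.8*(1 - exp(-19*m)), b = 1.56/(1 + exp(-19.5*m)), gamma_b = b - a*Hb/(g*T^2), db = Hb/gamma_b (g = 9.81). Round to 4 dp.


a = 43.8 * (1 - exp(-19 * m))
exp(-19 * 0.016) = exp(-0.3040) = 0.737861
a = 43.8 * (1 - 0.737861) = 11.481694
b = 1.56 / (1 + exp(-19.5 * m))
exp(-19.5 * 0.016) = exp(-0.3120) = 0.731982
b = 1.56 / (1 + 0.731982) = 0.900702
Hb / (g * T^2) = 3.42 / (9.81 * 8.1^2) = 3.42 / 643.6341 = 0.00531358
gamma_b = b - a * Hb/(g*T^2) = 0.900702 - 11.481694 * 0.00531358 = 0.839694
db = Hb / gamma_b = 3.42 / 0.839694
db = 4.0729 m

4.0729


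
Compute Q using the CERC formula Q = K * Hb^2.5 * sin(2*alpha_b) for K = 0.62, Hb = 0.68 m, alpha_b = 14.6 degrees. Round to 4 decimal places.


Q = K * Hb^2.5 * sin(2 * alpha_b)
Hb^2.5 = 0.68^2.5 = 0.381305
sin(2 * 14.6) = sin(29.2) = 0.487860
Q = 0.62 * 0.381305 * 0.487860
Q = 0.1153 m^3/s

0.1153


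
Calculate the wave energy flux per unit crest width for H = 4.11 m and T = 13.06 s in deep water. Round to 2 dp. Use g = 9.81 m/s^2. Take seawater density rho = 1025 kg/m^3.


P = rho * g^2 * H^2 * T / (32 * pi)
P = 1025 * 9.81^2 * 4.11^2 * 13.06 / (32 * pi)
P = 1025 * 96.2361 * 16.8921 * 13.06 / 100.53096
P = 216465.58 W/m

216465.58


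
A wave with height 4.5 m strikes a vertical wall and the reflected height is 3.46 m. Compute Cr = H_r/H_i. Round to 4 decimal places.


Cr = H_r / H_i
Cr = 3.46 / 4.5
Cr = 0.7689

0.7689


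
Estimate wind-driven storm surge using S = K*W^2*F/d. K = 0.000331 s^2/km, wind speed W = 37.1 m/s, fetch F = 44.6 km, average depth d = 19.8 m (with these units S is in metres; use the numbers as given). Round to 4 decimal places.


S = K * W^2 * F / d
W^2 = 37.1^2 = 1376.41
S = 0.000331 * 1376.41 * 44.6 / 19.8
Numerator = 0.000331 * 1376.41 * 44.6 = 20.319390
S = 20.319390 / 19.8 = 1.0262 m

1.0262


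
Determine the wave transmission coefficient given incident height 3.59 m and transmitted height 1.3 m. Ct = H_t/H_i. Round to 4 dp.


Ct = H_t / H_i
Ct = 1.3 / 3.59
Ct = 0.3621

0.3621


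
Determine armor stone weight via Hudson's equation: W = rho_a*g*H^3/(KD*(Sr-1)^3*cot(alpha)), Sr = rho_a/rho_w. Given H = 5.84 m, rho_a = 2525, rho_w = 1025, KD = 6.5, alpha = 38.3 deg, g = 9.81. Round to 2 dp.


Sr = rho_a / rho_w = 2525 / 1025 = 2.463415
(Sr - 1) = 1.463415
(Sr - 1)^3 = 3.134023
cot(38.3) = 1 / tan(38.3) = 1 / 0.789752 = 1.266220
Numerator = 2525 * 9.81 * 5.84^3 = 4933656.7523
Denominator = 6.5 * 3.134023 * 1.266220 = 25.794349
W = 4933656.7523 / 25.794349
W = 191268.90 N

191268.90


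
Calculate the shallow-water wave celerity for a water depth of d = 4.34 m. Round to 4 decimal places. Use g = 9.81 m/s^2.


Using the shallow-water approximation:
C = sqrt(g * d) = sqrt(9.81 * 4.34)
C = sqrt(42.5754)
C = 6.5250 m/s

6.5250


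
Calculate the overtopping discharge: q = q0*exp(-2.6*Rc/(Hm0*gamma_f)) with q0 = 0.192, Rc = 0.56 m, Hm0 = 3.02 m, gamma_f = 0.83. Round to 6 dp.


q = q0 * exp(-2.6 * Rc / (Hm0 * gamma_f))
Exponent = -2.6 * 0.56 / (3.02 * 0.83)
= -2.6 * 0.56 / 2.5066
= -0.580867
exp(-0.580867) = 0.559413
q = 0.192 * 0.559413
q = 0.107407 m^3/s/m

0.107407


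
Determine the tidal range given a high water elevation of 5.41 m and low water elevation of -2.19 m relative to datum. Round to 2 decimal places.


Tidal range = High water - Low water
Tidal range = 5.41 - (-2.19)
Tidal range = 7.60 m

7.60


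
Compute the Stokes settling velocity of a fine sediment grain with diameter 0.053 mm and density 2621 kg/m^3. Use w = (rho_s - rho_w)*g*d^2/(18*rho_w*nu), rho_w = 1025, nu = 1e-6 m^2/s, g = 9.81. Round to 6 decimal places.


w = (rho_s - rho_w) * g * d^2 / (18 * rho_w * nu)
d = 0.053 mm = 0.000053 m
rho_s - rho_w = 2621 - 1025 = 1596
Numerator = 1596 * 9.81 * (0.000053)^2 = 0.000043979839
Denominator = 18 * 1025 * 1e-6 = 0.018450
w = 0.002384 m/s

0.002384


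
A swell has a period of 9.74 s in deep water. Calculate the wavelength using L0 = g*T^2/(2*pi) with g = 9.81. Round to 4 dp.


L0 = g * T^2 / (2 * pi)
L0 = 9.81 * 9.74^2 / (2 * pi)
L0 = 9.81 * 94.8676 / 6.28319
L0 = 930.6512 / 6.28319
L0 = 148.1177 m

148.1177


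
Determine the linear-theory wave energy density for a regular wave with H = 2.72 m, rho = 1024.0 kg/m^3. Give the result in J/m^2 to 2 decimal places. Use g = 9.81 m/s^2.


E = (1/8) * rho * g * H^2
E = (1/8) * 1024.0 * 9.81 * 2.72^2
E = 0.125 * 1024.0 * 9.81 * 7.3984
E = 9290.02 J/m^2

9290.02


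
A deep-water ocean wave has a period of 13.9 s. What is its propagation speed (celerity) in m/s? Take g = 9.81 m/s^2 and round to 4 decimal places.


We use the deep-water celerity formula:
C = g * T / (2 * pi)
C = 9.81 * 13.9 / (2 * 3.14159...)
C = 136.359000 / 6.283185
C = 21.7022 m/s

21.7022


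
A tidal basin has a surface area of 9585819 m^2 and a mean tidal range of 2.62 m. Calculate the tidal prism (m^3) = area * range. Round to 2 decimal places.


Tidal prism = Area * Tidal range
P = 9585819 * 2.62
P = 25114845.78 m^3

25114845.78


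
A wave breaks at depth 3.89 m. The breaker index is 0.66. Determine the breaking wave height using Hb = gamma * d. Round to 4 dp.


Hb = gamma * d
Hb = 0.66 * 3.89
Hb = 2.5674 m

2.5674


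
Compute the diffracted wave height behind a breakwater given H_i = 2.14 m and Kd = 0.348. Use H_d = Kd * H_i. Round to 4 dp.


H_d = Kd * H_i
H_d = 0.348 * 2.14
H_d = 0.7447 m

0.7447


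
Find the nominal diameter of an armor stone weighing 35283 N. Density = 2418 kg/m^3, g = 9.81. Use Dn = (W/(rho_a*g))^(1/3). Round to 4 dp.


V = W / (rho_a * g)
V = 35283 / (2418 * 9.81)
V = 35283 / 23720.58
V = 1.487443 m^3
Dn = V^(1/3) = 1.487443^(1/3)
Dn = 1.1415 m

1.1415


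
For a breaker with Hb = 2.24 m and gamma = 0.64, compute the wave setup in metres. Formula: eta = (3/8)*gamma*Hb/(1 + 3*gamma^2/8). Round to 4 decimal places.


eta = (3/8) * gamma * Hb / (1 + 3*gamma^2/8)
Numerator = (3/8) * 0.64 * 2.24 = 0.537600
Denominator = 1 + 3*0.64^2/8 = 1 + 0.153600 = 1.153600
eta = 0.537600 / 1.153600
eta = 0.4660 m

0.4660


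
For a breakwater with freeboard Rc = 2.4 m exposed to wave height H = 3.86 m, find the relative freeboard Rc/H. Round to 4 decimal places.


Relative freeboard = Rc / H
= 2.4 / 3.86
= 0.6218

0.6218


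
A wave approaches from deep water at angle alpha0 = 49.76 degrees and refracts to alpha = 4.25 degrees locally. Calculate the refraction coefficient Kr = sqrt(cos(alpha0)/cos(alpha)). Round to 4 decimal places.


Kr = sqrt(cos(alpha0) / cos(alpha))
cos(49.76) = 0.645991
cos(4.25) = 0.997250
Kr = sqrt(0.645991 / 0.997250)
Kr = sqrt(0.647772)
Kr = 0.8048

0.8048


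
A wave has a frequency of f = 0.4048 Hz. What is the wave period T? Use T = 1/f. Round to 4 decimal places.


T = 1 / f
T = 1 / 0.4048
T = 2.4704 s

2.4704


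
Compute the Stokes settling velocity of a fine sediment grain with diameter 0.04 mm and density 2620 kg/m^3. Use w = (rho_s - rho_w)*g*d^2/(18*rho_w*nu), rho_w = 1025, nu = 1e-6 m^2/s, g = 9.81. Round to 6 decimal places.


w = (rho_s - rho_w) * g * d^2 / (18 * rho_w * nu)
d = 0.04 mm = 0.000040 m
rho_s - rho_w = 2620 - 1025 = 1595
Numerator = 1595 * 9.81 * (0.000040)^2 = 0.000025035120
Denominator = 18 * 1025 * 1e-6 = 0.018450
w = 0.001357 m/s

0.001357
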